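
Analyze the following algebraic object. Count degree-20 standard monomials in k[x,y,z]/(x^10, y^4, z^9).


Need i<10, j<4, k<9 with i+j+k=20.
For each i, j ranges over max(0,20-i-8)..min(3,20-i):
  i=0: j in [12,3] -> 0
  i=1: j in [11,3] -> 0
  i=2: j in [10,3] -> 0
  i=3: j in [9,3] -> 0
  i=4: j in [8,3] -> 0
  i=5: j in [7,3] -> 0
  i=6: j in [6,3] -> 0
  i=7: j in [5,3] -> 0
  i=8: j in [4,3] -> 0
  i=9: j in [3,3] -> 1
H(20) = 0+0+0+0+0+0+0+0+0+1 = 1


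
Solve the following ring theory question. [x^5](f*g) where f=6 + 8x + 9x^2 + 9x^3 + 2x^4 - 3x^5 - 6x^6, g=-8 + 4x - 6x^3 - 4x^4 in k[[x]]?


[x^5] = sum a_i*b_j, i+j=5
  8*-4=-32
  9*-6=-54
  2*4=8
  -3*-8=24
Sum=-54


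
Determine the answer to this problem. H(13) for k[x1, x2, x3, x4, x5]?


C(d+n-1,n-1)=C(17,4)=2380


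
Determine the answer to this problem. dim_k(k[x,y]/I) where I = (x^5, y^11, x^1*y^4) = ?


k[x,y]/I, I = (x^5, y^11, x^1*y^4)
Rect: 5x11=55. Corner: (5-1)x(11-4)=28.
dim = 55-28 = 27


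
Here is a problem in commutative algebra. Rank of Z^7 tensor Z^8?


rank(M(x)N) = rank(M)*rank(N)
7*8 = 56


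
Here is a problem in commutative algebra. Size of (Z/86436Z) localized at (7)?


7-primary part: 86436=7^4*36
Size=7^4=2401


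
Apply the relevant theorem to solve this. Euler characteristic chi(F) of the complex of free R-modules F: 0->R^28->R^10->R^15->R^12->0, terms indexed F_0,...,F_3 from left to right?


chi = sum (-1)^i * rank:
(-1)^0*28=28
(-1)^1*10=-10
(-1)^2*15=15
(-1)^3*12=-12
chi=21


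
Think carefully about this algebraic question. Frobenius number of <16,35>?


gcd(16,35)=1 => F=ab-a-b=16*35-16-35=560-51=509


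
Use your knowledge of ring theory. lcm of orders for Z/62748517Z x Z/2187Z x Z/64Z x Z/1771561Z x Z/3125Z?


Exponent = lcm of the cyclic orders; pairwise coprime => product.
13^7*3^7*2^6*11^6*5^5=62748517*2187*64*1771561*3125=48622619884651183800000


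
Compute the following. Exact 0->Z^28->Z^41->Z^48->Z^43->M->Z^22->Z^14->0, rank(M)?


Alt sum=0:
(-1)^0*28 + (-1)^1*41 + (-1)^2*48 + (-1)^3*43 + (-1)^4*? + (-1)^5*22 + (-1)^6*14=0
rank(M)=16


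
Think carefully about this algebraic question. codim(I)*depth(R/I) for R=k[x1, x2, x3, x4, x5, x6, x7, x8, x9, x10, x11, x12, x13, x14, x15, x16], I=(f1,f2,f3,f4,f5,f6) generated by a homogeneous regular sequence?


codim=6, depth=dim(R/I)=16-6=10
Product=6*10=60


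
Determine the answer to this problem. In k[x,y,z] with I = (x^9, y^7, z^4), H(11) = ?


Need i<9, j<7, k<4 with i+j+k=11.
For each i, j ranges over max(0,11-i-3)..min(6,11-i):
  i=0: j in [8,6] -> 0
  i=1: j in [7,6] -> 0
  i=2: j in [6,6] -> 1
  i=3: j in [5,6] -> 2
  i=4: j in [4,6] -> 3
  i=5: j in [3,6] -> 4
  i=6: j in [2,5] -> 4
  i=7: j in [1,4] -> 4
  i=8: j in [0,3] -> 4
H(11) = 0+0+1+2+3+4+4+4+4 = 22


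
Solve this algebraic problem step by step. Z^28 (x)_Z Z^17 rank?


rank(M(x)N) = rank(M)*rank(N)
28*17 = 476


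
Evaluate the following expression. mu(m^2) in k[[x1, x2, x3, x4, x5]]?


C(n+d-1,d)=C(6,2)=15


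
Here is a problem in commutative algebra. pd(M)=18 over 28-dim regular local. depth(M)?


pd+depth=depth(R)=28
depth=28-18=10


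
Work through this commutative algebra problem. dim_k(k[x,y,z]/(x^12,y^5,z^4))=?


Basis: x^iy^jz^k, i<12,j<5,k<4
12*5*4=240


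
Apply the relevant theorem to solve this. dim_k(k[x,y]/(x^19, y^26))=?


Basis: x^i*y^j, i<19, j<26
19*26=494


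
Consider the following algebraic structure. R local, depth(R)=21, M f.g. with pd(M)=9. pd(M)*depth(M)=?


pd+depth=21
depth=21-9=12
pd*depth=9*12=108


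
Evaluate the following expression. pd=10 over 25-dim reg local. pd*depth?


pd+depth=25
depth=25-10=15
pd*depth=10*15=150


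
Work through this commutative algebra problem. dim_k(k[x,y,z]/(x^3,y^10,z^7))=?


Basis: x^iy^jz^k, i<3,j<10,k<7
3*10*7=210


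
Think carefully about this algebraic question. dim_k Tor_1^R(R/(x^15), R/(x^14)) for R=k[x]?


Tor_1(R/I,R/J)=(I cap J)/IJ=(x^15)/(x^29)
dim=29-15=min(15,14)=14


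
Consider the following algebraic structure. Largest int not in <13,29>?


gcd(13,29)=1 => F=ab-a-b=13*29-13-29=377-42=335


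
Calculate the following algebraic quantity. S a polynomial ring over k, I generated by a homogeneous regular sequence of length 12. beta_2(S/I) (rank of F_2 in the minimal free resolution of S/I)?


Regular sequence => Koszul complex is the minimal free resolution.
Syz_1 minimally generated by Koszul relations f_i*e_j - f_j*e_i (i<j): mu(Syz_1) = beta_2 = C(m,2) = m(m-1)/2
m=12
12*11/2 = 66


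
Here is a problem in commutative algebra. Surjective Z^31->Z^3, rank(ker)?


rank(ker) = 31-3 = 28


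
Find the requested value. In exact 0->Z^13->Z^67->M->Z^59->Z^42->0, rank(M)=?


Alt sum=0:
(-1)^0*13 + (-1)^1*67 + (-1)^2*? + (-1)^3*59 + (-1)^4*42=0
rank(M)=71


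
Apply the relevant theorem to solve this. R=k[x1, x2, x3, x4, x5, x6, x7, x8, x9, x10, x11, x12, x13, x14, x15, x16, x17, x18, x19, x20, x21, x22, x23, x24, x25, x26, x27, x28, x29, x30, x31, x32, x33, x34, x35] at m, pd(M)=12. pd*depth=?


pd+depth=35
depth=35-12=23
pd*depth=12*23=276


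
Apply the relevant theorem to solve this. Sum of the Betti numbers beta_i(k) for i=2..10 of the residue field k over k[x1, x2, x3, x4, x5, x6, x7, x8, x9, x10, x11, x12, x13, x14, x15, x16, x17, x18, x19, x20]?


Koszul resolution: beta_i(k)=C(n,i), n=20
C(20,2)=190, C(20,3)=1140, C(20,4)=4845, C(20,5)=15504, C(20,6)=38760, C(20,7)=77520, C(20,8)=125970, C(20,9)=167960, C(20,10)=184756
Sum=616645


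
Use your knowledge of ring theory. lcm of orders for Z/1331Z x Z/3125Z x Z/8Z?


Exponent = lcm of the cyclic orders; pairwise coprime => product.
11^3*5^5*2^3=1331*3125*8=33275000


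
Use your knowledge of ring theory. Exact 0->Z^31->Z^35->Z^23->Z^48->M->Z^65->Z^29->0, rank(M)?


Alt sum=0:
(-1)^0*31 + (-1)^1*35 + (-1)^2*23 + (-1)^3*48 + (-1)^4*? + (-1)^5*65 + (-1)^6*29=0
rank(M)=65


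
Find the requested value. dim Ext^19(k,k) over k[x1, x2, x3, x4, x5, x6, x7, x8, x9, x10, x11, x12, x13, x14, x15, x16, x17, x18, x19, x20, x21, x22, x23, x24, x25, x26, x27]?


C(n,i)=C(27,19)=2220075


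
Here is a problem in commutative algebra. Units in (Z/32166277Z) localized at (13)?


Local ring = Z/2197Z.
phi(2197) = 13^2*(13-1) = 2028


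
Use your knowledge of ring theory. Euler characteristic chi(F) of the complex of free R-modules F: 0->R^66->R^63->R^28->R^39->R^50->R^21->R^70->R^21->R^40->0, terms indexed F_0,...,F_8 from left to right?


chi = sum (-1)^i * rank:
(-1)^0*66=66
(-1)^1*63=-63
(-1)^2*28=28
(-1)^3*39=-39
(-1)^4*50=50
(-1)^5*21=-21
(-1)^6*70=70
(-1)^7*21=-21
(-1)^8*40=40
chi=110


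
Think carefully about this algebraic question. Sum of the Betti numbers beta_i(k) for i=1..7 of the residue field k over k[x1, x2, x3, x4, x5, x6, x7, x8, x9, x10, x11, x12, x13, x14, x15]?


Koszul resolution: beta_i(k)=C(n,i), n=15
C(15,1)=15, C(15,2)=105, C(15,3)=455, C(15,4)=1365, C(15,5)=3003, C(15,6)=5005, C(15,7)=6435
Sum=16383


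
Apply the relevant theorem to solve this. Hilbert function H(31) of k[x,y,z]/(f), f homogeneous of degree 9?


C(33,2)-C(24,2)=528-276=252


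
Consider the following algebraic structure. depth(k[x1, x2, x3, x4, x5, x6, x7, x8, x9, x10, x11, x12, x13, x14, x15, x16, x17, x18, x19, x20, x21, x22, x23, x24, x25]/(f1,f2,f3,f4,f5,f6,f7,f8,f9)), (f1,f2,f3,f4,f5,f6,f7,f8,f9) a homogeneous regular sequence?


depth(R)=25
depth(R/I)=25-9=16


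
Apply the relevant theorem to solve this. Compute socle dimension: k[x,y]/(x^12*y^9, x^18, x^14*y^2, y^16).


Socle = ann(m) = span of standard monomials u with x*u, y*u in I (staircase corners).
Minimal generators: x^18, x^14*y^2, x^12*y^9, y^16
Corners: x^11y^15, x^13y^8, x^17y
Socle dim=3


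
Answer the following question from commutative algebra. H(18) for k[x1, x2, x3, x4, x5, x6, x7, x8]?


C(d+n-1,n-1)=C(25,7)=480700


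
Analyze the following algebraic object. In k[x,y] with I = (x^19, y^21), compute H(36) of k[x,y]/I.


k[x,y], I = (x^19, y^21), d = 36
Need i < 19 and d-i < 21.
Range: 16 <= i <= 18.
H(36) = 3


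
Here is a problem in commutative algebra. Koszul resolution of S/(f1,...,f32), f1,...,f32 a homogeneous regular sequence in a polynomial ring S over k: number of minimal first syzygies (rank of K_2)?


Regular sequence => Koszul complex is the minimal free resolution.
Syz_1 minimally generated by Koszul relations f_i*e_j - f_j*e_i (i<j): mu(Syz_1) = beta_2 = C(m,2) = m(m-1)/2
m=32
32*31/2 = 496


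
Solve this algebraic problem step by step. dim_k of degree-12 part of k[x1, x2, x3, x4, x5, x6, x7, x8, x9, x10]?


C(d+n-1,n-1)=C(21,9)=293930


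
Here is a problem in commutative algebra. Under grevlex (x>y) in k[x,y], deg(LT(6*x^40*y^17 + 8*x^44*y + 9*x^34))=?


LT: 6*x^40*y^17
deg_x=40, deg_y=17
Total=40+17=57


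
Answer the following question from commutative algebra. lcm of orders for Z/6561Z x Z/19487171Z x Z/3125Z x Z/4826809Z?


Exponent = lcm of the cyclic orders; pairwise coprime => product.
3^8*11^7*5^5*13^6=6561*19487171*3125*4826809=1928541413694097434375


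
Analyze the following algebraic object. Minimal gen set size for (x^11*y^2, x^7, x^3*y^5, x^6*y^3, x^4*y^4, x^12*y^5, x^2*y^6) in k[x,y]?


Remove redundant (divisible by others).
x^11*y^2 redundant.
x^12*y^5 redundant.
Min: x^7, x^6*y^3, x^4*y^4, x^3*y^5, x^2*y^6
Count=5


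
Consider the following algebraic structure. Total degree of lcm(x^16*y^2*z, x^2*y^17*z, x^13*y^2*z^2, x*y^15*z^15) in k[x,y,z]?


lcm = componentwise max:
x: max(16,2,13,1)=16
y: max(2,17,2,15)=17
z: max(1,1,2,15)=15
Total=16+17+15=48


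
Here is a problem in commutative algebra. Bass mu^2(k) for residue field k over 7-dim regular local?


C(n,i)=C(7,2)=21


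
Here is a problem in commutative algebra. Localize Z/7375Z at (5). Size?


5-primary part: 7375=5^3*59
Size=5^3=125


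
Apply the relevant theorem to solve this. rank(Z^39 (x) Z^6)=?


rank(M(x)N) = rank(M)*rank(N)
39*6 = 234


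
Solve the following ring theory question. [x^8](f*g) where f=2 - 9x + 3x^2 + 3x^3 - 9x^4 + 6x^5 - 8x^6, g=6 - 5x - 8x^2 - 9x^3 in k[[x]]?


[x^8] = sum a_i*b_j, i+j=8
  6*-9=-54
  -8*-8=64
Sum=10


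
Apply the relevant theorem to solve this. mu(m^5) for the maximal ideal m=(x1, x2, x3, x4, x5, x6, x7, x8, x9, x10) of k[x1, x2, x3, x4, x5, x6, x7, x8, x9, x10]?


Graded Nakayama: mu(m^d) = dim_k (m^d/m^(d+1)) = #degree-5 monomials in 10 vars
C(n+d-1,d)=C(14,5)=2002


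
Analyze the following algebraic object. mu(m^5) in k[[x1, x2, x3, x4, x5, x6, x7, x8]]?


C(n+d-1,d)=C(12,5)=792


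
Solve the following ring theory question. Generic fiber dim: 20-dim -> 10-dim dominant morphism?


dim(fiber)=dim(X)-dim(Y)=20-10=10


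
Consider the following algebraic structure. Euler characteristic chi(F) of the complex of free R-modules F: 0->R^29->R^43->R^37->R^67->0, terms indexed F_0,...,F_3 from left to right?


chi = sum (-1)^i * rank:
(-1)^0*29=29
(-1)^1*43=-43
(-1)^2*37=37
(-1)^3*67=-67
chi=-44


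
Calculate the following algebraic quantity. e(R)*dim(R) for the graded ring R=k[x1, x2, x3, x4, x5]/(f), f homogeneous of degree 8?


e(R)=deg(f)=8, dim(R)=5-1=4
e*dim=8*4=32


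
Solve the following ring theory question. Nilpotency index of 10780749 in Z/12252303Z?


10780749^k mod 12252303:
k=1: 10780749
k=2: 11394999
k=3: 10752021
k=4: 3500658
k=5: 0
First zero at k = 5


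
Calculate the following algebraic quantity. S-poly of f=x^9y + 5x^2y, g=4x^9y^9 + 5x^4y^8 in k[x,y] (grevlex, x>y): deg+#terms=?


LT(f)=x^9y, LT(g)=4x^9y^9
lcm(LM)=x^9y^9
S(f,g) (scaled by 4 to clear denominators) = 4y^8*f - 1*g = -5x^4y^8 + 20x^2y^9
2 terms, deg 12.
12+2=14


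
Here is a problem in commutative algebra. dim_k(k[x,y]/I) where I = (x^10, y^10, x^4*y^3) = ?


k[x,y]/I, I = (x^10, y^10, x^4*y^3)
Rect: 10x10=100. Corner: (10-4)x(10-3)=42.
dim = 100-42 = 58


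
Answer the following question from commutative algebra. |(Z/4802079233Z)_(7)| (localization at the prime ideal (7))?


7-primary part: 4802079233=7^10*17
Size=7^10=282475249


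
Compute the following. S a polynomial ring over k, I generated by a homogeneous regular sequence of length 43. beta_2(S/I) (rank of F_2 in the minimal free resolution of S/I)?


Regular sequence => Koszul complex is the minimal free resolution.
Syz_1 minimally generated by Koszul relations f_i*e_j - f_j*e_i (i<j): mu(Syz_1) = beta_2 = C(m,2) = m(m-1)/2
m=43
43*42/2 = 903


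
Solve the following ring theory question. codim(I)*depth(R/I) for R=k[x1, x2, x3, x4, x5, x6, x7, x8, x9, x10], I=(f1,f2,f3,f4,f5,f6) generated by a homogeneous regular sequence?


codim=6, depth=dim(R/I)=10-6=4
Product=6*4=24


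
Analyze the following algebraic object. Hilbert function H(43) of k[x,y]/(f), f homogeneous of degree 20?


H(t)=d for t>=d-1.
d=20, t=43
H(43)=20


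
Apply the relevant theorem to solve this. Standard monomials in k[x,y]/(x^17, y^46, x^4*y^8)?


k[x,y]/I, I = (x^17, y^46, x^4*y^8)
Rect: 17x46=782. Corner: (17-4)x(46-8)=494.
dim = 782-494 = 288


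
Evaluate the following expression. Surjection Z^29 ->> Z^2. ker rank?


rank(ker) = 29-2 = 27


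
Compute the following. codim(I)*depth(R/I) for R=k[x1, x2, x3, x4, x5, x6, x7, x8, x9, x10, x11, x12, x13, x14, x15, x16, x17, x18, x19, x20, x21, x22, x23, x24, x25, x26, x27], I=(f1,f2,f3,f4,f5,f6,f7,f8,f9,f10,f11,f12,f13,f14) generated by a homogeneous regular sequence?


codim=14, depth=dim(R/I)=27-14=13
Product=14*13=182


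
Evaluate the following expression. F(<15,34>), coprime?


gcd(15,34)=1 => F=ab-a-b=15*34-15-34=510-49=461


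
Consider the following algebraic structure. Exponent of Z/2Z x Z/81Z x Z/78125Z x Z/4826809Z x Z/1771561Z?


Exponent = lcm of the cyclic orders; pairwise coprime => product.
2^1*3^4*5^7*13^6*11^6=2*81*78125*4826809*1771561=108223423888557656250


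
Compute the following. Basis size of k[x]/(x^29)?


Basis: 1,x,...,x^28
dim=29


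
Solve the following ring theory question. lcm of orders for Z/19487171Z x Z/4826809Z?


Exponent = lcm of the cyclic orders; pairwise coprime => product.
11^7*13^6=19487171*4826809=94060852367339


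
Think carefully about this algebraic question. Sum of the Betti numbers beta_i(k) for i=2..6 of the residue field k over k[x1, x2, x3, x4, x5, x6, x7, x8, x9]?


Koszul resolution: beta_i(k)=C(n,i), n=9
C(9,2)=36, C(9,3)=84, C(9,4)=126, C(9,5)=126, C(9,6)=84
Sum=456


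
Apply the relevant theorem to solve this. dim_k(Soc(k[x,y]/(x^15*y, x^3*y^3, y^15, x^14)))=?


Socle = ann(m) = span of standard monomials u with x*u, y*u in I (staircase corners).
Redundant generators: x^15*y
Minimal generators: x^14, x^3*y^3, y^15
Corners: x^2y^14, x^13y^2
Socle dim=2


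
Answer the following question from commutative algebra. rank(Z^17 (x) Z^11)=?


rank(M(x)N) = rank(M)*rank(N)
17*11 = 187


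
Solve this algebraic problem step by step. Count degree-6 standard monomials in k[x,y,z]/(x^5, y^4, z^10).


Need i<5, j<4, k<10 with i+j+k=6.
For each i, j ranges over max(0,6-i-9)..min(3,6-i):
  i=0: j in [0,3] -> 4
  i=1: j in [0,3] -> 4
  i=2: j in [0,3] -> 4
  i=3: j in [0,3] -> 4
  i=4: j in [0,2] -> 3
H(6) = 4+4+4+4+3 = 19


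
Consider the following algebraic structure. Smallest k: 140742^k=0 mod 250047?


140742^k mod 250047:
k=1: 140742
k=2: 87318
k=3: 0
First zero at k = 3


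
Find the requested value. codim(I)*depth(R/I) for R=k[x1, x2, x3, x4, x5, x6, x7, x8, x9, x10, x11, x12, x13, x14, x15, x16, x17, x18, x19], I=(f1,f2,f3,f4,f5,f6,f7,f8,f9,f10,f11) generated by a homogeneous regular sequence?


codim=11, depth=dim(R/I)=19-11=8
Product=11*8=88


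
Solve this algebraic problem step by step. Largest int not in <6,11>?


gcd(6,11)=1 => F=ab-a-b=6*11-6-11=66-17=49


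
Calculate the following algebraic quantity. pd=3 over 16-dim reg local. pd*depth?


pd+depth=16
depth=16-3=13
pd*depth=3*13=39


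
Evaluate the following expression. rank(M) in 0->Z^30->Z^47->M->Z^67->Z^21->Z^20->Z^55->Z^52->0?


Alt sum=0:
(-1)^0*30 + (-1)^1*47 + (-1)^2*? + (-1)^3*67 + (-1)^4*21 + (-1)^5*20 + (-1)^6*55 + (-1)^7*52=0
rank(M)=80


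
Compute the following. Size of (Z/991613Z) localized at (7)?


7-primary part: 991613=7^5*59
Size=7^5=16807


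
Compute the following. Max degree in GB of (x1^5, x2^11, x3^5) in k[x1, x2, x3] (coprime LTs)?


Pure powers, coprime LTs => already GB.
Degrees: 5, 11, 5
Max=11


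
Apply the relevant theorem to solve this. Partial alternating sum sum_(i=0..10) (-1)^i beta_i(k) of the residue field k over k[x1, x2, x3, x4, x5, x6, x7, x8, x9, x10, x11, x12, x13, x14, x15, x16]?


Koszul resolution: beta_i(k)=C(n,i), n=16
sum_(i=0..p) (-1)^i C(n,i) = (-1)^p C(n-1,p)
(-1)^10*C(15,10) = (-1)^10*3003 = 3003


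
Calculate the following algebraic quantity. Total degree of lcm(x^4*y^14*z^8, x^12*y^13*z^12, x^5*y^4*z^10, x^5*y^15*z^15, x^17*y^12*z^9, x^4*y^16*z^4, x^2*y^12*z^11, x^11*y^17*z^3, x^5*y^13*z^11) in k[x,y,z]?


lcm = componentwise max:
x: max(4,12,5,5,17,4,2,11,5)=17
y: max(14,13,4,15,12,16,12,17,13)=17
z: max(8,12,10,15,9,4,11,3,11)=15
Total=17+17+15=49


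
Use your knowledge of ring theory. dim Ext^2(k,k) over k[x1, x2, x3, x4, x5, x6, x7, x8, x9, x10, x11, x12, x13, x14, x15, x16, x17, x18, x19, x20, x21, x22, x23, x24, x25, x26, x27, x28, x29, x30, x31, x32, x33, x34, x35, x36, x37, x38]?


C(n,i)=C(38,2)=703


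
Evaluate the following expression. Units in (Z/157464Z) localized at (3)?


Local ring = Z/19683Z.
phi(19683) = 3^8*(3-1) = 13122


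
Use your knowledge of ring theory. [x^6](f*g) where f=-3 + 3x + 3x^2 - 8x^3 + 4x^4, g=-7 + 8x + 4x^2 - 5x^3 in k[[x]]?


[x^6] = sum a_i*b_j, i+j=6
  -8*-5=40
  4*4=16
Sum=56


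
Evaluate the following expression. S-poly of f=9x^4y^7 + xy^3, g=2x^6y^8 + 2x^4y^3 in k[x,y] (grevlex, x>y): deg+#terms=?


LT(f)=9x^4y^7, LT(g)=2x^6y^8
lcm(LM)=x^6y^8
S(f,g) (scaled by 18 to clear denominators) = 2x^2y*f - 9*g = -18x^4y^3 + 2x^3y^4
2 terms, deg 7.
7+2=9


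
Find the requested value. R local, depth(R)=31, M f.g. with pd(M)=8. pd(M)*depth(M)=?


pd+depth=31
depth=31-8=23
pd*depth=8*23=184


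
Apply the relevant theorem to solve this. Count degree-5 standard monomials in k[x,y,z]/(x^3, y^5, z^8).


Need i<3, j<5, k<8 with i+j+k=5.
For each i, j ranges over max(0,5-i-7)..min(4,5-i):
  i=0: j in [0,4] -> 5
  i=1: j in [0,4] -> 5
  i=2: j in [0,3] -> 4
H(5) = 5+5+4 = 14


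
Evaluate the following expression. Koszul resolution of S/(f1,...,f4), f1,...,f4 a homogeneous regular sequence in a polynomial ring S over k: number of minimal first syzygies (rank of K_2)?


Regular sequence => Koszul complex is the minimal free resolution.
Syz_1 minimally generated by Koszul relations f_i*e_j - f_j*e_i (i<j): mu(Syz_1) = beta_2 = C(m,2) = m(m-1)/2
m=4
4*3/2 = 6


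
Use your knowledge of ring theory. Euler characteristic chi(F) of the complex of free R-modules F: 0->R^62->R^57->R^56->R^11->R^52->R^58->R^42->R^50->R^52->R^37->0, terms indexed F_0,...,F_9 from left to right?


chi = sum (-1)^i * rank:
(-1)^0*62=62
(-1)^1*57=-57
(-1)^2*56=56
(-1)^3*11=-11
(-1)^4*52=52
(-1)^5*58=-58
(-1)^6*42=42
(-1)^7*50=-50
(-1)^8*52=52
(-1)^9*37=-37
chi=51


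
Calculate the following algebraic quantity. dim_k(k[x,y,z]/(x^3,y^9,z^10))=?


Basis: x^iy^jz^k, i<3,j<9,k<10
3*9*10=270


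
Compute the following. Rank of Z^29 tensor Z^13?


rank(M(x)N) = rank(M)*rank(N)
29*13 = 377


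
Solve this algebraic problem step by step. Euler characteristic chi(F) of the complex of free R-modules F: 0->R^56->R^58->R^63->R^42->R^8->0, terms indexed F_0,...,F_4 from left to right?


chi = sum (-1)^i * rank:
(-1)^0*56=56
(-1)^1*58=-58
(-1)^2*63=63
(-1)^3*42=-42
(-1)^4*8=8
chi=27


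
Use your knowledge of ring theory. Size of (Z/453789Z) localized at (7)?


7-primary part: 453789=7^5*27
Size=7^5=16807


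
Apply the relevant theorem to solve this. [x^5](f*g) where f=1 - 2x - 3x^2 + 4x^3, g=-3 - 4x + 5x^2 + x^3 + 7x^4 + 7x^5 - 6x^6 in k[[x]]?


[x^5] = sum a_i*b_j, i+j=5
  1*7=7
  -2*7=-14
  -3*1=-3
  4*5=20
Sum=10


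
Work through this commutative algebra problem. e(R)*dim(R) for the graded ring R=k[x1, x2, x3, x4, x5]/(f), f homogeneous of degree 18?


e(R)=deg(f)=18, dim(R)=5-1=4
e*dim=18*4=72


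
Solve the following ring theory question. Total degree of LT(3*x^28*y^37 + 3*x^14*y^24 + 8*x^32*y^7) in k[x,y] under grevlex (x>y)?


LT: 3*x^28*y^37
deg_x=28, deg_y=37
Total=28+37=65


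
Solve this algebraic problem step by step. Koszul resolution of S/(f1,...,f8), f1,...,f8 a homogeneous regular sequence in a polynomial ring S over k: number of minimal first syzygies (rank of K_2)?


Regular sequence => Koszul complex is the minimal free resolution.
Syz_1 minimally generated by Koszul relations f_i*e_j - f_j*e_i (i<j): mu(Syz_1) = beta_2 = C(m,2) = m(m-1)/2
m=8
8*7/2 = 28


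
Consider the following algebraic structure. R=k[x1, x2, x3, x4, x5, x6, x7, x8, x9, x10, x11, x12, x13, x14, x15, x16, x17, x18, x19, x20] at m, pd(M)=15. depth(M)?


pd+depth=depth(R)=20
depth=20-15=5


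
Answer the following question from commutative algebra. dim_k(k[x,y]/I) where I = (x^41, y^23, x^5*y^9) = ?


k[x,y]/I, I = (x^41, y^23, x^5*y^9)
Rect: 41x23=943. Corner: (41-5)x(23-9)=504.
dim = 943-504 = 439


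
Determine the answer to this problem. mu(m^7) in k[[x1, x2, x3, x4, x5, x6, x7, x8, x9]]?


C(n+d-1,d)=C(15,7)=6435


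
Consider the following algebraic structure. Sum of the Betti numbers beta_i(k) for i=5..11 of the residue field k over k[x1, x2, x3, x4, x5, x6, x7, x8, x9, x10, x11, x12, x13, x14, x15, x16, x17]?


Koszul resolution: beta_i(k)=C(n,i), n=17
C(17,5)=6188, C(17,6)=12376, C(17,7)=19448, C(17,8)=24310, C(17,9)=24310, C(17,10)=19448, C(17,11)=12376
Sum=118456


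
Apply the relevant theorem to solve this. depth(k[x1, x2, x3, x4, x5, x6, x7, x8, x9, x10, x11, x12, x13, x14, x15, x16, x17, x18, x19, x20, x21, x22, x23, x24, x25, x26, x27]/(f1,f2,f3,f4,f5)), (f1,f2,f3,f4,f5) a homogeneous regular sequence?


depth(R)=27
depth(R/I)=27-5=22


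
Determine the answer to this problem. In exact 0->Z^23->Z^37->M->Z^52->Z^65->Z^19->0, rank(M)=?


Alt sum=0:
(-1)^0*23 + (-1)^1*37 + (-1)^2*? + (-1)^3*52 + (-1)^4*65 + (-1)^5*19=0
rank(M)=20


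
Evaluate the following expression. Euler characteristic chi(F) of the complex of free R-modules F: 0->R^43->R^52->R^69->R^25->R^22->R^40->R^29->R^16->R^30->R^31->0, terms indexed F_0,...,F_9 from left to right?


chi = sum (-1)^i * rank:
(-1)^0*43=43
(-1)^1*52=-52
(-1)^2*69=69
(-1)^3*25=-25
(-1)^4*22=22
(-1)^5*40=-40
(-1)^6*29=29
(-1)^7*16=-16
(-1)^8*30=30
(-1)^9*31=-31
chi=29


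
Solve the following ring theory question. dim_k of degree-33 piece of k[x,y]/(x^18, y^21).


k[x,y], I = (x^18, y^21), d = 33
Need i < 18 and d-i < 21.
Range: 13 <= i <= 17.
H(33) = 5


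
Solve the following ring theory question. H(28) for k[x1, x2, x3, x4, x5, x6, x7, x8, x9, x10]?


C(d+n-1,n-1)=C(37,9)=124403620


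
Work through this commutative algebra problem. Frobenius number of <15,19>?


gcd(15,19)=1 => F=ab-a-b=15*19-15-19=285-34=251


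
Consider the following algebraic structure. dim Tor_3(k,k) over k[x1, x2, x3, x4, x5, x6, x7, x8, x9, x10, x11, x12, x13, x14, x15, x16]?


Koszul: C(n,i)=C(16,3)=560


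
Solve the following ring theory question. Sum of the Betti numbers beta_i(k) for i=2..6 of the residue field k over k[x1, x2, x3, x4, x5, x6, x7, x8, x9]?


Koszul resolution: beta_i(k)=C(n,i), n=9
C(9,2)=36, C(9,3)=84, C(9,4)=126, C(9,5)=126, C(9,6)=84
Sum=456


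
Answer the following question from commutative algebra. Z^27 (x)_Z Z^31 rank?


rank(M(x)N) = rank(M)*rank(N)
27*31 = 837


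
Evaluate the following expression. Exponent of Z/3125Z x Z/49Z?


Exponent = lcm of the cyclic orders; pairwise coprime => product.
5^5*7^2=3125*49=153125


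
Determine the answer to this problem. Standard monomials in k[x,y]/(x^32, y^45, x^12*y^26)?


k[x,y]/I, I = (x^32, y^45, x^12*y^26)
Rect: 32x45=1440. Corner: (32-12)x(45-26)=380.
dim = 1440-380 = 1060


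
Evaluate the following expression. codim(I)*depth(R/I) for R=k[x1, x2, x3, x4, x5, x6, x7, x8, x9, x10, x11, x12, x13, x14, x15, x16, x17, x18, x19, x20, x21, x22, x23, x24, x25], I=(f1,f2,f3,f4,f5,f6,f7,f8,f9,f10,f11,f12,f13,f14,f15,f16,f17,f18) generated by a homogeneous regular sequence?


codim=18, depth=dim(R/I)=25-18=7
Product=18*7=126


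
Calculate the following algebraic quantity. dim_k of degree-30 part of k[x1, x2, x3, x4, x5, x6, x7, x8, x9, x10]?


C(d+n-1,n-1)=C(39,9)=211915132


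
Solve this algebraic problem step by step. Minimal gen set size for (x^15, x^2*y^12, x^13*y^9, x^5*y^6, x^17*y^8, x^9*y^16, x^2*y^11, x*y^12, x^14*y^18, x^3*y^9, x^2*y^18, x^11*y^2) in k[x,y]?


Remove redundant (divisible by others).
x^17*y^8 redundant.
x^2*y^12 redundant.
x^9*y^16 redundant.
x^13*y^9 redundant.
x^2*y^18 redundant.
x^14*y^18 redundant.
Min: x^15, x^11*y^2, x^5*y^6, x^3*y^9, x^2*y^11, x*y^12
Count=6


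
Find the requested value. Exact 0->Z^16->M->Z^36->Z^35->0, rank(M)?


Alt sum=0:
(-1)^0*16 + (-1)^1*? + (-1)^2*36 + (-1)^3*35=0
rank(M)=17


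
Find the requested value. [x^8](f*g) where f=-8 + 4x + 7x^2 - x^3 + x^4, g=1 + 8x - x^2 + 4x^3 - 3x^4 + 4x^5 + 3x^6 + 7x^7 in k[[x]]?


[x^8] = sum a_i*b_j, i+j=8
  4*7=28
  7*3=21
  -1*4=-4
  1*-3=-3
Sum=42


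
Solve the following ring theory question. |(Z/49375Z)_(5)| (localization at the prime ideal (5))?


5-primary part: 49375=5^4*79
Size=5^4=625


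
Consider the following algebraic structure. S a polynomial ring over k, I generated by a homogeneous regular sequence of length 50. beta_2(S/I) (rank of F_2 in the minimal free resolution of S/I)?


Regular sequence => Koszul complex is the minimal free resolution.
Syz_1 minimally generated by Koszul relations f_i*e_j - f_j*e_i (i<j): mu(Syz_1) = beta_2 = C(m,2) = m(m-1)/2
m=50
50*49/2 = 1225


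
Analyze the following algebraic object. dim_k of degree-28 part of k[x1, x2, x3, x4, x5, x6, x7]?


C(d+n-1,n-1)=C(34,6)=1344904


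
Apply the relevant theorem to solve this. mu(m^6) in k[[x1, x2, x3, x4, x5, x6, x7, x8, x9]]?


C(n+d-1,d)=C(14,6)=3003


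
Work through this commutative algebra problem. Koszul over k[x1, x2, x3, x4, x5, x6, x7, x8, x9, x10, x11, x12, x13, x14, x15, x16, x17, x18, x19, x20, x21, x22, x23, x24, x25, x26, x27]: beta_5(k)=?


C(n,i)=C(27,5)=80730


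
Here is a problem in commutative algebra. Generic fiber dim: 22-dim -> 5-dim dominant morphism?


dim(fiber)=dim(X)-dim(Y)=22-5=17


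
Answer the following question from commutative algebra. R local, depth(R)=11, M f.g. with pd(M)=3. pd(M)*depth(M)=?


pd+depth=11
depth=11-3=8
pd*depth=3*8=24


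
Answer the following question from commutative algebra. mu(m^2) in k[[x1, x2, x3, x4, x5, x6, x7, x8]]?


C(n+d-1,d)=C(9,2)=36


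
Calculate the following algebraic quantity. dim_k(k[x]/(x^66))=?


Basis: 1,x,...,x^65
dim=66


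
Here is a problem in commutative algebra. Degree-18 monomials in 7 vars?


C(d+n-1,n-1)=C(24,6)=134596


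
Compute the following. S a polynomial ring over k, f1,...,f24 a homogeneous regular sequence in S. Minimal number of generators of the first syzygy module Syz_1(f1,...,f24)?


Regular sequence => Koszul complex is the minimal free resolution.
Syz_1 minimally generated by Koszul relations f_i*e_j - f_j*e_i (i<j): mu(Syz_1) = beta_2 = C(m,2) = m(m-1)/2
m=24
24*23/2 = 276


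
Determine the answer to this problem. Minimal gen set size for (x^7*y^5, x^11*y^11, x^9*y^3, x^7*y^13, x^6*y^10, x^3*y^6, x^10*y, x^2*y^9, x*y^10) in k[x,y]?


Remove redundant (divisible by others).
x^11*y^11 redundant.
x^7*y^13 redundant.
x^6*y^10 redundant.
Min: x^10*y, x^9*y^3, x^7*y^5, x^3*y^6, x^2*y^9, x*y^10
Count=6


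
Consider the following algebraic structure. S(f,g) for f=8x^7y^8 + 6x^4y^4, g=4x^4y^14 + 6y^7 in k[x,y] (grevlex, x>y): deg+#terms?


LT(f)=8x^7y^8, LT(g)=4x^4y^14
lcm(LM)=x^7y^14
S(f,g) (scaled by 32 to clear denominators) = 4y^6*f - 8x^3*g = 24x^4y^10 - 48x^3y^7
2 terms, deg 14.
14+2=16


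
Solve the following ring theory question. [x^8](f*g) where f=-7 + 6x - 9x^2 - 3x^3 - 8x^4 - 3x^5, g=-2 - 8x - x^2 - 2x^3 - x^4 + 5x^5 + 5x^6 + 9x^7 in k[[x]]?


[x^8] = sum a_i*b_j, i+j=8
  6*9=54
  -9*5=-45
  -3*5=-15
  -8*-1=8
  -3*-2=6
Sum=8


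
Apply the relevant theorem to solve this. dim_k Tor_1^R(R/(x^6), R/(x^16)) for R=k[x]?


Tor_1(R/I,R/J)=(I cap J)/IJ=(x^16)/(x^22)
dim=22-16=min(6,16)=6


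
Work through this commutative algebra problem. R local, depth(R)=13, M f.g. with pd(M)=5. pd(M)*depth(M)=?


pd+depth=13
depth=13-5=8
pd*depth=5*8=40


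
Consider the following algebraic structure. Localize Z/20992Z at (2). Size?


2-primary part: 20992=2^9*41
Size=2^9=512


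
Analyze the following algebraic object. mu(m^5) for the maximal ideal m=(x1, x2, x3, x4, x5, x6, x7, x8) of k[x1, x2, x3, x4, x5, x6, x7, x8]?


Graded Nakayama: mu(m^d) = dim_k (m^d/m^(d+1)) = #degree-5 monomials in 8 vars
C(n+d-1,d)=C(12,5)=792


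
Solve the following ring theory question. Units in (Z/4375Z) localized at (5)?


Local ring = Z/625Z.
phi(625) = 5^3*(5-1) = 500


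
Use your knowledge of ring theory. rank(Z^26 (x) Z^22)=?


rank(M(x)N) = rank(M)*rank(N)
26*22 = 572


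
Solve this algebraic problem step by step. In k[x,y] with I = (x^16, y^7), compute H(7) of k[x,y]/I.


k[x,y], I = (x^16, y^7), d = 7
Need i < 16 and d-i < 7.
Range: 1 <= i <= 7.
H(7) = 7


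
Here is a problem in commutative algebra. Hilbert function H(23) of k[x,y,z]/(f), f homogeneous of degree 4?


C(25,2)-C(21,2)=300-210=90


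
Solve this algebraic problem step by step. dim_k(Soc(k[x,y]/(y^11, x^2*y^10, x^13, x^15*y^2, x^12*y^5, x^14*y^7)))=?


Socle = ann(m) = span of standard monomials u with x*u, y*u in I (staircase corners).
Redundant generators: x^14*y^7, x^15*y^2
Minimal generators: x^13, x^12*y^5, x^2*y^10, y^11
Corners: xy^10, x^11y^9, x^12y^4
Socle dim=3


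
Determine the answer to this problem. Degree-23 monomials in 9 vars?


C(d+n-1,n-1)=C(31,8)=7888725


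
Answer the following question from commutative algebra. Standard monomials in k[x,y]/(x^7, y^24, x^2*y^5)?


k[x,y]/I, I = (x^7, y^24, x^2*y^5)
Rect: 7x24=168. Corner: (7-2)x(24-5)=95.
dim = 168-95 = 73


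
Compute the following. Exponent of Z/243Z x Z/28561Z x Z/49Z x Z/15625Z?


Exponent = lcm of the cyclic orders; pairwise coprime => product.
3^5*13^4*7^2*5^6=243*28561*49*15625=5313684796875


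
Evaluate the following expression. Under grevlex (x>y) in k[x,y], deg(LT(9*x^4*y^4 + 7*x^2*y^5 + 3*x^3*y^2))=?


LT: 9*x^4*y^4
deg_x=4, deg_y=4
Total=4+4=8


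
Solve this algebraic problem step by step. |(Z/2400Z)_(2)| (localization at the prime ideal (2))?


2-primary part: 2400=2^5*75
Size=2^5=32


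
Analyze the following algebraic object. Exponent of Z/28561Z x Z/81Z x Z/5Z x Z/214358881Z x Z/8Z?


Exponent = lcm of the cyclic orders; pairwise coprime => product.
13^4*3^4*5^1*11^8*2^3=28561*81*5*214358881*8=19836264960780840


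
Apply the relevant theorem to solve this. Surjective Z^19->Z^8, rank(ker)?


rank(ker) = 19-8 = 11


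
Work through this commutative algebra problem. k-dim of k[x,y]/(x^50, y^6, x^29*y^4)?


k[x,y]/I, I = (x^50, y^6, x^29*y^4)
Rect: 50x6=300. Corner: (50-29)x(6-4)=42.
dim = 300-42 = 258


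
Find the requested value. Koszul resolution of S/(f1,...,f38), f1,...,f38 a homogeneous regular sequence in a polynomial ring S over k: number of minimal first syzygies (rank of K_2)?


Regular sequence => Koszul complex is the minimal free resolution.
Syz_1 minimally generated by Koszul relations f_i*e_j - f_j*e_i (i<j): mu(Syz_1) = beta_2 = C(m,2) = m(m-1)/2
m=38
38*37/2 = 703


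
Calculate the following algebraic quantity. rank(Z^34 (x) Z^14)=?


rank(M(x)N) = rank(M)*rank(N)
34*14 = 476


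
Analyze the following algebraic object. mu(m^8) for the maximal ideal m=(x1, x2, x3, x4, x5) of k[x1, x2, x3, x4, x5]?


Graded Nakayama: mu(m^d) = dim_k (m^d/m^(d+1)) = #degree-8 monomials in 5 vars
C(n+d-1,d)=C(12,8)=495


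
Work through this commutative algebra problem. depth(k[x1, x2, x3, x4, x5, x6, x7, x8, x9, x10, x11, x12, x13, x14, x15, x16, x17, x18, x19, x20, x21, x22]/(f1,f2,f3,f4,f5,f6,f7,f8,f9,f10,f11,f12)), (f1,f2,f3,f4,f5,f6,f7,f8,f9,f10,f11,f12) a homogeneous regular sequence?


depth(R)=22
depth(R/I)=22-12=10


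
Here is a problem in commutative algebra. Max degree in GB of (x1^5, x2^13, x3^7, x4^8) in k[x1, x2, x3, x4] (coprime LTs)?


Pure powers, coprime LTs => already GB.
Degrees: 5, 13, 7, 8
Max=13


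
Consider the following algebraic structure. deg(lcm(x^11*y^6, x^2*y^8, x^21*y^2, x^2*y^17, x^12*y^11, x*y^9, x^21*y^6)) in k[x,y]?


lcm = componentwise max:
x: max(11,2,21,2,12,1,21)=21
y: max(6,8,2,17,11,9,6)=17
Total=21+17=38


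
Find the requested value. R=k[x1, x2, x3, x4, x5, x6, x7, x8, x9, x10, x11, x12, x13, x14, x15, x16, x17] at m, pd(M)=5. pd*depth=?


pd+depth=17
depth=17-5=12
pd*depth=5*12=60


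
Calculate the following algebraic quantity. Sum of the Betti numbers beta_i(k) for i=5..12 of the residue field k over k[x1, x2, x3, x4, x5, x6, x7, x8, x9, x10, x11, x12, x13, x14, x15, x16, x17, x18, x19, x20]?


Koszul resolution: beta_i(k)=C(n,i), n=20
C(20,5)=15504, C(20,6)=38760, C(20,7)=77520, C(20,8)=125970, C(20,9)=167960, C(20,10)=184756, C(20,11)=167960, C(20,12)=125970
Sum=904400


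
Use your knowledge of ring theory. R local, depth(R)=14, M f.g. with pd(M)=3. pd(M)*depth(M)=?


pd+depth=14
depth=14-3=11
pd*depth=3*11=33


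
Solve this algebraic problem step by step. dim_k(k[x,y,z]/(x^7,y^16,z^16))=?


Basis: x^iy^jz^k, i<7,j<16,k<16
7*16*16=1792


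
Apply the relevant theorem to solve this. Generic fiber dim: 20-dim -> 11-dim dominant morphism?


dim(fiber)=dim(X)-dim(Y)=20-11=9


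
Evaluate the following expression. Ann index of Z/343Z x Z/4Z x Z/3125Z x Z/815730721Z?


Exponent = lcm of the cyclic orders; pairwise coprime => product.
7^3*2^2*5^5*13^8=343*4*3125*815730721=3497445466287500


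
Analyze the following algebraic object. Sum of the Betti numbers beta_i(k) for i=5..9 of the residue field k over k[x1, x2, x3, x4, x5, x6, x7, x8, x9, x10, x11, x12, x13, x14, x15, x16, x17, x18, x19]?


Koszul resolution: beta_i(k)=C(n,i), n=19
C(19,5)=11628, C(19,6)=27132, C(19,7)=50388, C(19,8)=75582, C(19,9)=92378
Sum=257108


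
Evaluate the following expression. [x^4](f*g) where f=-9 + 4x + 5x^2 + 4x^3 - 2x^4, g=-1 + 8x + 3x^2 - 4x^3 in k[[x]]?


[x^4] = sum a_i*b_j, i+j=4
  4*-4=-16
  5*3=15
  4*8=32
  -2*-1=2
Sum=33


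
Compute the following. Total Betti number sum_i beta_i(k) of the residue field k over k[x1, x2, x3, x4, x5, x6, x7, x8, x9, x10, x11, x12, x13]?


Koszul resolution: beta_i(k)=C(n,i), n=13
sum_i C(13,i) = 2^13 = 8192


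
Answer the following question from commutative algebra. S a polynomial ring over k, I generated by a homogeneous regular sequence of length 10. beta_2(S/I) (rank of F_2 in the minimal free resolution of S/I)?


Regular sequence => Koszul complex is the minimal free resolution.
Syz_1 minimally generated by Koszul relations f_i*e_j - f_j*e_i (i<j): mu(Syz_1) = beta_2 = C(m,2) = m(m-1)/2
m=10
10*9/2 = 45


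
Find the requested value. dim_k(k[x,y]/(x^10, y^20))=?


Basis: x^i*y^j, i<10, j<20
10*20=200


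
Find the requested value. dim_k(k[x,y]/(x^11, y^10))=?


Basis: x^i*y^j, i<11, j<10
11*10=110


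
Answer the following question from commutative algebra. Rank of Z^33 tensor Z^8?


rank(M(x)N) = rank(M)*rank(N)
33*8 = 264


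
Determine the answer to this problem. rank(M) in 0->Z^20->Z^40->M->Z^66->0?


Alt sum=0:
(-1)^0*20 + (-1)^1*40 + (-1)^2*? + (-1)^3*66=0
rank(M)=86


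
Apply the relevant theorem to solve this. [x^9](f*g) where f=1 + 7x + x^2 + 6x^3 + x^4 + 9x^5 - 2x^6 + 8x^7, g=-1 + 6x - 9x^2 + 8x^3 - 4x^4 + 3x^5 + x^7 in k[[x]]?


[x^9] = sum a_i*b_j, i+j=9
  1*1=1
  1*3=3
  9*-4=-36
  -2*8=-16
  8*-9=-72
Sum=-120


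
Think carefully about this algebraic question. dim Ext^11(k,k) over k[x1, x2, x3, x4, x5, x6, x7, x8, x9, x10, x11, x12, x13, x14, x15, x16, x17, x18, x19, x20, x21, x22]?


C(n,i)=C(22,11)=705432


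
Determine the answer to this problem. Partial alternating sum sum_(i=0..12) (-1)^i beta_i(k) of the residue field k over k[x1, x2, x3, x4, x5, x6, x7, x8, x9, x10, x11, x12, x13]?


Koszul resolution: beta_i(k)=C(n,i), n=13
sum_(i=0..p) (-1)^i C(n,i) = (-1)^p C(n-1,p)
(-1)^12*C(12,12) = (-1)^12*1 = 1


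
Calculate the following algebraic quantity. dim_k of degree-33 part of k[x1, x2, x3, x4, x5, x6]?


C(d+n-1,n-1)=C(38,5)=501942


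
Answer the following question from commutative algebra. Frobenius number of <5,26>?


gcd(5,26)=1 => F=ab-a-b=5*26-5-26=130-31=99


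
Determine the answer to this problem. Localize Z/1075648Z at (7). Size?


7-primary part: 1075648=7^5*64
Size=7^5=16807


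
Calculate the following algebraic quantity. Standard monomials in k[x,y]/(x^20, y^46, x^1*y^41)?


k[x,y]/I, I = (x^20, y^46, x^1*y^41)
Rect: 20x46=920. Corner: (20-1)x(46-41)=95.
dim = 920-95 = 825


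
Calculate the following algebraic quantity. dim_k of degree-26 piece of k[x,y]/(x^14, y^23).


k[x,y], I = (x^14, y^23), d = 26
Need i < 14 and d-i < 23.
Range: 4 <= i <= 13.
H(26) = 10


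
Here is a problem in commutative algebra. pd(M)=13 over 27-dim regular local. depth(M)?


pd+depth=depth(R)=27
depth=27-13=14


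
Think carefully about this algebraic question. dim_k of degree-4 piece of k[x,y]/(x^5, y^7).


k[x,y], I = (x^5, y^7), d = 4
Need i < 5 and d-i < 7.
Range: 0 <= i <= 4.
H(4) = 5


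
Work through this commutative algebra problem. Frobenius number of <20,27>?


gcd(20,27)=1 => F=ab-a-b=20*27-20-27=540-47=493


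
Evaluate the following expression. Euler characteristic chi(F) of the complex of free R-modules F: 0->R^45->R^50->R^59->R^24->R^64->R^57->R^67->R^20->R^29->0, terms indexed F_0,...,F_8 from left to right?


chi = sum (-1)^i * rank:
(-1)^0*45=45
(-1)^1*50=-50
(-1)^2*59=59
(-1)^3*24=-24
(-1)^4*64=64
(-1)^5*57=-57
(-1)^6*67=67
(-1)^7*20=-20
(-1)^8*29=29
chi=113


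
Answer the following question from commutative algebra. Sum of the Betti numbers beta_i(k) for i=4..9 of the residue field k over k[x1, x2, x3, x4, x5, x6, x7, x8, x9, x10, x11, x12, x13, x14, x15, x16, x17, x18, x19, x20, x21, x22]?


Koszul resolution: beta_i(k)=C(n,i), n=22
C(22,4)=7315, C(22,5)=26334, C(22,6)=74613, C(22,7)=170544, C(22,8)=319770, C(22,9)=497420
Sum=1095996


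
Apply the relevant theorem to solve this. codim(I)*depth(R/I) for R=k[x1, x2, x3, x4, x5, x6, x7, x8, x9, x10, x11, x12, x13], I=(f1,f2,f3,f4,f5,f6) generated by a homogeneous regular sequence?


codim=6, depth=dim(R/I)=13-6=7
Product=6*7=42


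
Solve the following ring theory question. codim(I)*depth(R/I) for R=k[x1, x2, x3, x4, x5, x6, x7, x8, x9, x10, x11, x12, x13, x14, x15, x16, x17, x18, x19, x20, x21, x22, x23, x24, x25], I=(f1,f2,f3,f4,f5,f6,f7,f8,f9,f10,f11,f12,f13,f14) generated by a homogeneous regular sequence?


codim=14, depth=dim(R/I)=25-14=11
Product=14*11=154


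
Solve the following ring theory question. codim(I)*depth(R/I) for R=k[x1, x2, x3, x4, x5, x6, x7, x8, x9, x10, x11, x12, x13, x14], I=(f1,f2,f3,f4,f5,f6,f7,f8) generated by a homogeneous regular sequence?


codim=8, depth=dim(R/I)=14-8=6
Product=8*6=48
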